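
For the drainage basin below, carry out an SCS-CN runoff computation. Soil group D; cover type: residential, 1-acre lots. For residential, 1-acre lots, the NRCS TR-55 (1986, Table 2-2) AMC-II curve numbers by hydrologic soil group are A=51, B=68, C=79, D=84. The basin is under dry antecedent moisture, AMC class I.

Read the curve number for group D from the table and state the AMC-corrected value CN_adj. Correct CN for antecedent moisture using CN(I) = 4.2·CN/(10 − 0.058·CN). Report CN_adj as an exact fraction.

NRCS table: residential, 1-acre lots, soil group D → CN(II) = 84
Adjust CN=84 to AMC I: 4.2·84/(10 − 0.058·84) → (1764/5) ÷ (641/125) = 44100/641 ≈ 68.799

CN_adj = 44100/641 ≈ 68.799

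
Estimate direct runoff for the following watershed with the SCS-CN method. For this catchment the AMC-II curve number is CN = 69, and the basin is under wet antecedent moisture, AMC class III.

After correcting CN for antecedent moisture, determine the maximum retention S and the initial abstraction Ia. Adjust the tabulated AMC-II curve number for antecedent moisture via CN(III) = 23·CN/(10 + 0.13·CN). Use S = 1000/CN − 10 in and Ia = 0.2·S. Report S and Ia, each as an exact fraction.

Wet (AMC III): CN(III) = 23·69/(10 + 0.13·69) = 1587/(1897/100) = 158700/1897 ≈ 83.658
Retention S: 1000/CN − 10 with CN=83.658 → S = 3100/1587 ≈ 1.953 in
Initial abstraction Ia = S/5 = (3100/1587)/5 = 620/1587 ≈ 0.391 in

S = 3100/1587 in ≈ 1.953 in; Ia = 620/1587 in ≈ 0.391 in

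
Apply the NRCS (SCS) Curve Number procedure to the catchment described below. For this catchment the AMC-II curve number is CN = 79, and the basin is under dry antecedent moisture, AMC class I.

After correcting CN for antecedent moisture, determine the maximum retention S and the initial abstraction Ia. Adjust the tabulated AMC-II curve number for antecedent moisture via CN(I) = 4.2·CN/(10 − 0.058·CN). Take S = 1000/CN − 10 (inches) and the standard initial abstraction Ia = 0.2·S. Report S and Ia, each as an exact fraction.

S = 500/79 in ≈ 6.329 in; Ia = 100/79 in ≈ 1.266 in

CN(I) from CN(II)=79: (4.2·79)/(10 − 0.058·79) = 7900/129 ≈ 61.240
Retention S: 1000/CN − 10 with CN=61.240 → S = 500/79 ≈ 6.329 in
Ia = 0.2·(500/79) = 100/79 in ≈ 1.266 in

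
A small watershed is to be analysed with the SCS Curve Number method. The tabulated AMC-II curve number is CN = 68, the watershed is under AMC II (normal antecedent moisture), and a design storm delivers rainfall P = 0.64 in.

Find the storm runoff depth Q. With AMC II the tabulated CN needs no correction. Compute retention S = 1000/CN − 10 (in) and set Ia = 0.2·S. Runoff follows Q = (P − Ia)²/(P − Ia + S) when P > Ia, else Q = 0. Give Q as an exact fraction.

Q = 0 in ≈ 0.000 in

CN(II) = 68; AMC II needs no correction.
S = 1000/68 − 10 = 80/17 in ≈ 4.706 in
Initial abstraction Ia = S/5 = (80/17)/5 = 16/17 ≈ 0.941 in
P = 0.640 ≤ Ia = 0.941 in: entire storm abstracted, Q = 0.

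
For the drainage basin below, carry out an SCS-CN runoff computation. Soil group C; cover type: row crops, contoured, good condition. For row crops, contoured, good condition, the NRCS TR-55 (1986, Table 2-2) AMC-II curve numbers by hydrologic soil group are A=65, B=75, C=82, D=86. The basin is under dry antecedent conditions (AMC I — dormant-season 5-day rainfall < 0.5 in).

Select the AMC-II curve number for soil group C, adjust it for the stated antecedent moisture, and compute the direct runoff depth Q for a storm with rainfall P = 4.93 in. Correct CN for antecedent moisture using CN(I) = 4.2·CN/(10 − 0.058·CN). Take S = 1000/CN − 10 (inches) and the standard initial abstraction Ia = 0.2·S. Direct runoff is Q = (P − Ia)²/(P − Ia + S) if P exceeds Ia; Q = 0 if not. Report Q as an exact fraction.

NRCS table: row crops, contoured, good condition, soil group C → CN(II) = 82
Dry (AMC I): CN(I) = 4.2·82/(10 − 0.058·82) = (1722/5)/(1311/250) = 28700/437 ≈ 65.675
S = 1000/(28700/437) − 10 = 1500/287 in ≈ 5.226 in
Ia = 0.2·(1500/287) = 300/287 in ≈ 1.045 in
Since P=4.930 > Ia=1.045: effective rainfall P−Ia = 111491/28700 in
Runoff Q = (P−Ia)²/(P−Ia+S) = (3.885)²/(3.885+5.226) = 12430243081/7504791700 ≈ 1.656 in

Q = 12430243081/7504791700 in ≈ 1.656 in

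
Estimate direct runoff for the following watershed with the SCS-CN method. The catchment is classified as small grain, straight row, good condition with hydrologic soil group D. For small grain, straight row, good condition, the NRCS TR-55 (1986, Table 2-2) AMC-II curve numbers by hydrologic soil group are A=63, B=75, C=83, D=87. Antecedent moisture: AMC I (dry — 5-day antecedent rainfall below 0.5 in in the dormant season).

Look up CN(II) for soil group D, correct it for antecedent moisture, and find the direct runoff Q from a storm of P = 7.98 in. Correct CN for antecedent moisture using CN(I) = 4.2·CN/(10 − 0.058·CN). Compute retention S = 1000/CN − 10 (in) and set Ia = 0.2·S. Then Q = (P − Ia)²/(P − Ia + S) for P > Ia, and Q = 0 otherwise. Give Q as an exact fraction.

NRCS table: small grain, straight row, good condition, soil group D → CN(II) = 87
CN(I) from CN(II)=87: (4.2·87)/(10 − 0.058·87) = 182700/2477 ≈ 73.759
S = 1000/(182700/2477) − 10 = 6500/1827 in ≈ 3.558 in
Ia = 0.2·(6500/1827) = 1300/1827 in ≈ 0.712 in
Excess rainfall: 7.980 − 0.712 = 7.268 in; P > Ia so Q > 0
Q: (663973/91350)² ÷ (988973/91350) = 440860144729/90342683550 in (≈ 4.880 in)

Q = 440860144729/90342683550 in ≈ 4.880 in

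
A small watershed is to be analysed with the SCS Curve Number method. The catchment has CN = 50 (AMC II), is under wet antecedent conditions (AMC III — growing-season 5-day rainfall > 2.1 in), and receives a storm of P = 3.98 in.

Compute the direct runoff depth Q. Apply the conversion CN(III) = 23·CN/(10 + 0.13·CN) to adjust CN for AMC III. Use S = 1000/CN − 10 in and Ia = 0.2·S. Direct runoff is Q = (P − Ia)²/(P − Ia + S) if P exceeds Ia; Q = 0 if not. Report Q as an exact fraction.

Q = 12794929/9863550 in ≈ 1.297 in

CN(III) from CN(II)=50: (23·50)/(10 + 0.13·50) = 2300/33 ≈ 69.697
Max retention: S = 1000/(2300/33) − 10 = 100/23 in (≈ 4.348 in)
Initial abstraction Ia = S/5 = (100/23)/5 = 20/23 ≈ 0.870 in
Excess rainfall: 3.980 − 0.870 = 3.110 in; P > Ia so Q > 0
Q = (3577/1150)²/((3577/1150) + 100/23) = (12794929/1322500)/(8577/1150) = 12794929/9863550 in ≈ 1.297 in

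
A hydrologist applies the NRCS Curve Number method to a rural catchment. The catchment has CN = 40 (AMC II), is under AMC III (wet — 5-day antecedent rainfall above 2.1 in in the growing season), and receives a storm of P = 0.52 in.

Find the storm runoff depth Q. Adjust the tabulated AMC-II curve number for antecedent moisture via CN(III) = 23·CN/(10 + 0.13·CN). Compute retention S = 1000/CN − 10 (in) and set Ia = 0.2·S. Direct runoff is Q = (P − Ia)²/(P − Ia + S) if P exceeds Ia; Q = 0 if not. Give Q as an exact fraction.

Q = 0 in ≈ 0.000 in

Adjust CN=40 to AMC III: 23·40/(10 + 0.13·40) → 920 ÷ (76/5) = 1150/19 ≈ 60.526
Max retention: S = 1000/(1150/19) − 10 = 150/23 in (≈ 6.522 in)
Ia = 0.2·(150/23) = 30/23 in ≈ 1.304 in
P = 0.520 ≤ Ia = 1.304 in: entire storm abstracted, Q = 0.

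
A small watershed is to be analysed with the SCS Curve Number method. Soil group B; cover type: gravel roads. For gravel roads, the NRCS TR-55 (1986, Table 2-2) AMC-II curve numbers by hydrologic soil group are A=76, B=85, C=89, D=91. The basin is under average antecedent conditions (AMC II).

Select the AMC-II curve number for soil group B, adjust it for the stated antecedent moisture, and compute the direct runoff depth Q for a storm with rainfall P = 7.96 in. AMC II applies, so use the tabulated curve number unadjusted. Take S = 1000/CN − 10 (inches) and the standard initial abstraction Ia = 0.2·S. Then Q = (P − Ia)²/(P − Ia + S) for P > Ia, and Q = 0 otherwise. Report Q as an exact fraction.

Q = 10452289/1692775 in ≈ 6.175 in

NRCS table: gravel roads, soil group B → CN(II) = 85
CN(II) = 85; AMC II needs no correction.
Retention S: 1000/CN − 10 with CN=85.000 → S = 30/17 ≈ 1.765 in
Initial abstraction Ia = S/5 = (30/17)/5 = 6/17 ≈ 0.353 in
P − Ia = 7.960 − 0.353 = 3233/425 ≈ 7.607 in (> 0, runoff occurs)
Q: (3233/425)² ÷ (3983/425) = 10452289/1692775 in (≈ 6.175 in)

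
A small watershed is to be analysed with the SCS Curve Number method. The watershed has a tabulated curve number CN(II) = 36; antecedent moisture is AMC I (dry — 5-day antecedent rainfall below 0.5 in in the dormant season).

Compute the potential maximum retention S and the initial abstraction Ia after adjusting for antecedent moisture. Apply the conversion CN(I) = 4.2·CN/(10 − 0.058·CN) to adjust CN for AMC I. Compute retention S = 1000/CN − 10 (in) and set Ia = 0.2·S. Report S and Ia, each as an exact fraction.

Adjust CN=36 to AMC I: 4.2·36/(10 − 0.058·36) → (756/5) ÷ (989/125) = 18900/989 ≈ 19.110
S = 1000/(18900/989) − 10 = 8000/189 in ≈ 42.328 in
Ia = 0.2S: 0.2·42.328 = 8.466 in (exactly 1600/189)

S = 8000/189 in ≈ 42.328 in; Ia = 1600/189 in ≈ 8.466 in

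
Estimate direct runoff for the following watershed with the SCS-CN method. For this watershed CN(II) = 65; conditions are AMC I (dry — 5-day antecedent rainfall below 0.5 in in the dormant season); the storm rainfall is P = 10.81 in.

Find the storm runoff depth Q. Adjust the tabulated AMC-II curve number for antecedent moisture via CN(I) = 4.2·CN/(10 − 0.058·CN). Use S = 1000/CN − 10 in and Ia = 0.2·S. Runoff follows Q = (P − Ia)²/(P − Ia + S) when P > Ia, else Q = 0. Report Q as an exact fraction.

Q = 1034201281/320420100 in ≈ 3.228 in

Dry (AMC I): CN(I) = 4.2·65/(10 − 0.058·65) = 273/(623/100) = 3900/89 ≈ 43.820
S = 1000/(3900/89) − 10 = 500/39 in ≈ 12.821 in
Ia = 0.2·(500/39) = 100/39 in ≈ 2.564 in
Excess rainfall: 10.810 − 2.564 = 8.246 in; P > Ia so Q > 0
Runoff Q = (P−Ia)²/(P−Ia+S) = (8.246)²/(8.246+12.821) = 1034201281/320420100 ≈ 3.228 in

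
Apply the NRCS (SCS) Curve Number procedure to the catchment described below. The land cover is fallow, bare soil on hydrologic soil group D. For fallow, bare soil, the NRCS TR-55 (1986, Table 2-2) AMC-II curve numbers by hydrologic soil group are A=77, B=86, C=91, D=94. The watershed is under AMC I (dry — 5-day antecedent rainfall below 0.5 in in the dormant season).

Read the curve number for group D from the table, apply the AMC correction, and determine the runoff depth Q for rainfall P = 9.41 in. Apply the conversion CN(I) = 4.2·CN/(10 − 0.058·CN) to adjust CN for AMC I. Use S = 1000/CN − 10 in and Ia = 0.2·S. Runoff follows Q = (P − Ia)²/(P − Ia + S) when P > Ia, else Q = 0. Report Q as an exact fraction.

Q = 89753568921/11501478100 in ≈ 7.804 in

NRCS table: fallow, bare soil, soil group D → CN(II) = 94
CN(I) from CN(II)=94: (4.2·94)/(10 − 0.058·94) = 32900/379 ≈ 86.807
Retention S: 1000/CN − 10 with CN=86.807 → S = 500/329 ≈ 1.520 in
Initial abstraction Ia = S/5 = (500/329)/5 = 100/329 ≈ 0.304 in
Since P=9.410 > Ia=0.304: effective rainfall P−Ia = 299589/32900 in
Runoff Q = (P−Ia)²/(P−Ia+S) = (9.106)²/(9.106+1.520) = 89753568921/11501478100 ≈ 7.804 in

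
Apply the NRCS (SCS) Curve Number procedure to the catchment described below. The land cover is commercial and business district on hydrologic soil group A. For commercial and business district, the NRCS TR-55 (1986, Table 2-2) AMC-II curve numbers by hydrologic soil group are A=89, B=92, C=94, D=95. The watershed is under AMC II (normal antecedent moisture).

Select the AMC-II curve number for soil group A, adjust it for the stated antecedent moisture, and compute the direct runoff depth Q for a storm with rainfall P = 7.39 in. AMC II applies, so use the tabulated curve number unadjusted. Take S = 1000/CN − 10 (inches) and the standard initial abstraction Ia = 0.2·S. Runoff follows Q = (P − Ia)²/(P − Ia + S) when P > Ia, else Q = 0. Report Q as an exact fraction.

Q = 4041272041/663681900 in ≈ 6.089 in

NRCS table: commercial and business district, soil group A → CN(II) = 89
CN(II) = 89; AMC II needs no correction.
S = 1000/89 − 10 = 110/89 in ≈ 1.236 in
Ia = 0.2S: 0.2·1.236 = 0.247 in (exactly 22/89)
P − Ia = 7.390 − 0.247 = 63571/8900 ≈ 7.143 in (> 0, runoff occurs)
Runoff Q = (P−Ia)²/(P−Ia+S) = (7.143)²/(7.143+1.236) = 4041272041/663681900 ≈ 6.089 in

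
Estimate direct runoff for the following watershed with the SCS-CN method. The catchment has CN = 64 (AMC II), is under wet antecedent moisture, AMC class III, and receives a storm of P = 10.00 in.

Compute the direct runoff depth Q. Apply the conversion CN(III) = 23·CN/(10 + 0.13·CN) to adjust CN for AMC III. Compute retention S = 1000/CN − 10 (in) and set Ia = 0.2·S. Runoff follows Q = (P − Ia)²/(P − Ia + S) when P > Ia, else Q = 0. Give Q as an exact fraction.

Adjust CN=64 to AMC III: 23·64/(10 + 0.13·64) → 1472 ÷ (458/25) = 18400/229 ≈ 80.349
Retention S: 1000/CN − 10 with CN=80.349 → S = 225/92 ≈ 2.446 in
Ia = 0.2S: 0.2·2.446 = 0.489 in (exactly 45/92)
Since P=10.000 > Ia=0.489: effective rainfall P−Ia = 875/92 in
Q = (875/92)²/((875/92) + 225/92) = (765625/8464)/(275/23) = 30625/4048 in ≈ 7.565 in

Q = 30625/4048 in ≈ 7.565 in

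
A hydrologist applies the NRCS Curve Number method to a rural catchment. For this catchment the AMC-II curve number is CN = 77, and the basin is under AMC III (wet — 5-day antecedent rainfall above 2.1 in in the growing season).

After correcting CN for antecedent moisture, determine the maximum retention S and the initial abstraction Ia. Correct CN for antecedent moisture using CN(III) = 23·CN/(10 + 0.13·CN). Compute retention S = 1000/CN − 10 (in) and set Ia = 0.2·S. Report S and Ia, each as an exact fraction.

Adjust CN=77 to AMC III: 23·77/(10 + 0.13·77) → 1771 ÷ (2001/100) = 7700/87 ≈ 88.506
S = 1000/(7700/87) − 10 = 100/77 in ≈ 1.299 in
Ia = 0.2S: 0.2·1.299 = 0.260 in (exactly 20/77)

S = 100/77 in ≈ 1.299 in; Ia = 20/77 in ≈ 0.260 in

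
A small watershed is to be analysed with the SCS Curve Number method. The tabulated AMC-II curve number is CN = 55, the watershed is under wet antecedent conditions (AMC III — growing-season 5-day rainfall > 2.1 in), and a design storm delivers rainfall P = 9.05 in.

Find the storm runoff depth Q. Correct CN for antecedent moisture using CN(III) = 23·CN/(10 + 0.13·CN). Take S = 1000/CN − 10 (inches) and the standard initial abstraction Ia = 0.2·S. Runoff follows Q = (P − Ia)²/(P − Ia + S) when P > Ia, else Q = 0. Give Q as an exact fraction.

Q = 1780249249/304576580 in ≈ 5.845 in

Wet (AMC III): CN(III) = 23·55/(10 + 0.13·55) = 1265/(343/20) = 25300/343 ≈ 73.761
Max retention: S = 1000/(25300/343) − 10 = 900/253 in (≈ 3.557 in)
Initial abstraction Ia = S/5 = (900/253)/5 = 180/253 ≈ 0.711 in
Since P=9.050 > Ia=0.711: effective rainfall P−Ia = 42193/5060 in
Runoff Q = (P−Ia)²/(P−Ia+S) = (8.339)²/(8.339+3.557) = 1780249249/304576580 ≈ 5.845 in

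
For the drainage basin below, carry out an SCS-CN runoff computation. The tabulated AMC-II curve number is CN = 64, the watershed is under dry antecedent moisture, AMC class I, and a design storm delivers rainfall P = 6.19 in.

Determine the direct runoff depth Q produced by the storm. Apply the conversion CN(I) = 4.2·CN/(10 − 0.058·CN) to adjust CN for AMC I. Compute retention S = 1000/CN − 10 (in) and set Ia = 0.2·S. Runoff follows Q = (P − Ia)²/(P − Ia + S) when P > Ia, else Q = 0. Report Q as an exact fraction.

CN(I) from CN(II)=64: (4.2·64)/(10 − 0.058·64) = 5600/131 ≈ 42.748
S = 1000/(5600/131) − 10 = 375/28 in ≈ 13.393 in
Initial abstraction Ia = S/5 = (375/28)/5 = 75/28 ≈ 2.679 in
Since P=6.190 > Ia=2.679: effective rainfall P−Ia = 1229/350 in
Runoff Q = (P−Ia)²/(P−Ia+S) = (3.511)²/(3.511+13.393) = 1510441/2070775 ≈ 0.729 in

Q = 1510441/2070775 in ≈ 0.729 in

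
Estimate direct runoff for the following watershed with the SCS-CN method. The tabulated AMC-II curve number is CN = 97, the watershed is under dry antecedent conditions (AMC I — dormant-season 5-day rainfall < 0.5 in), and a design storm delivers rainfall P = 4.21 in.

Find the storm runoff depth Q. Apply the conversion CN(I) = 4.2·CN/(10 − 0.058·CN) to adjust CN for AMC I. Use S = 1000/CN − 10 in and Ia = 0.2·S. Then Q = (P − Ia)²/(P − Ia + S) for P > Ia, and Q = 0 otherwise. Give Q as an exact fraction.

Dry (AMC I): CN(I) = 4.2·97/(10 − 0.058·97) = (2037/5)/(2187/500) = 67900/729 ≈ 93.141
Max retention: S = 1000/(67900/729) − 10 = 500/679 in (≈ 0.736 in)
Ia = 0.2S: 0.2·0.736 = 0.147 in (exactly 100/679)
P − Ia = 4.210 − 0.147 = 275859/67900 ≈ 4.063 in (> 0, runoff occurs)
Runoff Q = (P−Ia)²/(P−Ia+S) = (4.063)²/(4.063+0.736) = 76098187881/22125826100 ≈ 3.439 in

Q = 76098187881/22125826100 in ≈ 3.439 in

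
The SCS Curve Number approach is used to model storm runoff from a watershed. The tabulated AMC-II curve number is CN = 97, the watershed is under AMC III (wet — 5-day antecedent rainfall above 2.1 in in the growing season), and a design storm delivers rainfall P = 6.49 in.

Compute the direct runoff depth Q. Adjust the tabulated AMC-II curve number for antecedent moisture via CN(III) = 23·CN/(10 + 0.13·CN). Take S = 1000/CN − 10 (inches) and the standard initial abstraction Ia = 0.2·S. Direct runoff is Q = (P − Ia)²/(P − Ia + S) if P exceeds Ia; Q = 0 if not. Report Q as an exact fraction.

Q = 2079130402561/328385128900 in ≈ 6.331 in

CN(III) from CN(II)=97: (23·97)/(10 + 0.13·97) = 223100/2261 ≈ 98.673
S = 1000/(223100/2261) − 10 = 300/2231 in ≈ 0.134 in
Ia = 0.2·(300/2231) = 60/2231 in ≈ 0.027 in
Since P=6.490 > Ia=0.027: effective rainfall P−Ia = 1441919/223100 in
Runoff Q = (P−Ia)²/(P−Ia+S) = (6.463)²/(6.463+0.134) = 2079130402561/328385128900 ≈ 6.331 in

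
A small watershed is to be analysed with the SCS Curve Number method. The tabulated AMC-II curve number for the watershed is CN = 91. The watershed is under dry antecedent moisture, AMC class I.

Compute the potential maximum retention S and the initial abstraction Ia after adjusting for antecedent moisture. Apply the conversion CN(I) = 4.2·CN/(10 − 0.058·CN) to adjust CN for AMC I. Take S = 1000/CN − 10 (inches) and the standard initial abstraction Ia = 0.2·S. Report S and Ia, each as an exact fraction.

S = 1500/637 in ≈ 2.355 in; Ia = 300/637 in ≈ 0.471 in

Adjust CN=91 to AMC I: 4.2·91/(10 − 0.058·91) → (1911/5) ÷ (2361/500) = 63700/787 ≈ 80.940
Retention S: 1000/CN − 10 with CN=80.940 → S = 1500/637 ≈ 2.355 in
Ia = 0.2·(1500/637) = 300/637 in ≈ 0.471 in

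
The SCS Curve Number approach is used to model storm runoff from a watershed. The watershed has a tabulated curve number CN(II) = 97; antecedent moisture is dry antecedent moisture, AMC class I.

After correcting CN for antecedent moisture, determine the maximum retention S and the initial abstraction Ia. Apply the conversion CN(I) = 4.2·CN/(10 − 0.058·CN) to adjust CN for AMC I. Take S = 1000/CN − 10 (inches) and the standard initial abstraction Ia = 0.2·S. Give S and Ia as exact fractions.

S = 500/679 in ≈ 0.736 in; Ia = 100/679 in ≈ 0.147 in

Adjust CN=97 to AMC I: 4.2·97/(10 − 0.058·97) → (2037/5) ÷ (2187/500) = 67900/729 ≈ 93.141
Max retention: S = 1000/(67900/729) − 10 = 500/679 in (≈ 0.736 in)
Ia = 0.2S: 0.2·0.736 = 0.147 in (exactly 100/679)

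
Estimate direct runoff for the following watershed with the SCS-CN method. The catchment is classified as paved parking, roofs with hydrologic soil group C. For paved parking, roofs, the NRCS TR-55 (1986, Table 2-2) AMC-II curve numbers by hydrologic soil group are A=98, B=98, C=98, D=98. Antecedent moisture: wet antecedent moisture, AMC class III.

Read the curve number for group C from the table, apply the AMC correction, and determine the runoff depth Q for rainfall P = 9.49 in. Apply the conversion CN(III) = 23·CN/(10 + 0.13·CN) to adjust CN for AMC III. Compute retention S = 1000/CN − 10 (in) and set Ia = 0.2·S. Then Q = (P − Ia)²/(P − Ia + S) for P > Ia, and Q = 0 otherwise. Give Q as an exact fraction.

NRCS table: paved parking, roofs, soil group C → CN(II) = 98
CN(III) from CN(II)=98: (23·98)/(10 + 0.13·98) = 112700/1137 ≈ 99.120
Retention S: 1000/CN − 10 with CN=99.120 → S = 100/1127 ≈ 0.089 in
Ia = 0.2·(100/1127) = 20/1127 in ≈ 0.018 in
P − Ia = 9.490 − 0.018 = 1067523/112700 ≈ 9.472 in (> 0, runoff occurs)
Runoff Q = (P−Ia)²/(P−Ia+S) = (9.472)²/(9.472+0.089) = 1139605355529/121436842100 ≈ 9.384 in

Q = 1139605355529/121436842100 in ≈ 9.384 in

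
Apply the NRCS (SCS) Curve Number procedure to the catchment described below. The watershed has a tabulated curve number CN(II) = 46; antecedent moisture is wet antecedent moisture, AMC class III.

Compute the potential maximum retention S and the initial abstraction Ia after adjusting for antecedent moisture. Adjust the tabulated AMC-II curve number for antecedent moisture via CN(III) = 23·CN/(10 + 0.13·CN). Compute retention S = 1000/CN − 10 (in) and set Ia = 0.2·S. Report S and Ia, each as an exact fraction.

S = 2700/529 in ≈ 5.104 in; Ia = 540/529 in ≈ 1.021 in

Wet (AMC III): CN(III) = 23·46/(10 + 0.13·46) = 1058/(799/50) = 52900/799 ≈ 66.208
Max retention: S = 1000/(52900/799) − 10 = 2700/529 in (≈ 5.104 in)
Ia = 0.2·(2700/529) = 540/529 in ≈ 1.021 in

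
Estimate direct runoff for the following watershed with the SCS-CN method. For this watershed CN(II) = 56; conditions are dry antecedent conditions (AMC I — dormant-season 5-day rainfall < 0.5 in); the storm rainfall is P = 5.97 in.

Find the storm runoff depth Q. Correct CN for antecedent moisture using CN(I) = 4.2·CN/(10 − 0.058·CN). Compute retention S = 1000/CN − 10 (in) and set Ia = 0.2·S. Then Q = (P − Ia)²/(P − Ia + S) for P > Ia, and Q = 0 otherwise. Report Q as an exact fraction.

Dry (AMC I): CN(I) = 4.2·56/(10 − 0.058·56) = (1176/5)/(844/125) = 7350/211 ≈ 34.834
S = 1000/(7350/211) − 10 = 2750/147 in ≈ 18.707 in
Initial abstraction Ia = S/5 = (2750/147)/5 = 550/147 ≈ 3.741 in
P − Ia = 5.970 − 3.741 = 32759/14700 ≈ 2.229 in (> 0, runoff occurs)
Q: (32759/14700)² ÷ (307759/14700) = 1073152081/4524057300 in (≈ 0.237 in)

Q = 1073152081/4524057300 in ≈ 0.237 in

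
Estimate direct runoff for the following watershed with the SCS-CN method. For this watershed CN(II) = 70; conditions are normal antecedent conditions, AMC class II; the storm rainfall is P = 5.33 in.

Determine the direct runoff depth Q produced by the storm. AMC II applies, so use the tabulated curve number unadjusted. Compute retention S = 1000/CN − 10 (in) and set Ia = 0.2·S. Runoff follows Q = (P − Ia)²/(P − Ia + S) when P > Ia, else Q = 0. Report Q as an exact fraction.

Average conditions: CN = 70 (no AMC adjustment).
Retention S: 1000/CN − 10 with CN=70.000 → S = 30/7 ≈ 4.286 in
Ia = 0.2S: 0.2·4.286 = 0.857 in (exactly 6/7)
Excess rainfall: 5.330 − 0.857 = 4.473 in; P > Ia so Q > 0
Runoff Q = (P−Ia)²/(P−Ia+S) = (4.473)²/(4.473+4.286) = 9803161/4291700 ≈ 2.284 in

Q = 9803161/4291700 in ≈ 2.284 in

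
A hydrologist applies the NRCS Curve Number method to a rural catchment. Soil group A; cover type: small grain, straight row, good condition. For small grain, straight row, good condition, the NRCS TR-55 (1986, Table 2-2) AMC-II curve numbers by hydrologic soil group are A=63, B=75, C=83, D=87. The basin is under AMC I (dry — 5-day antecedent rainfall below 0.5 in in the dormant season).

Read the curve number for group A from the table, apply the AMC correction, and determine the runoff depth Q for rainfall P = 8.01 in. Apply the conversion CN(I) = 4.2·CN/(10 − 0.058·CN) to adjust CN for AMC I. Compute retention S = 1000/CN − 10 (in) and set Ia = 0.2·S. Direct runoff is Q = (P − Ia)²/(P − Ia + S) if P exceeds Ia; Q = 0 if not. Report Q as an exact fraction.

Q = 475717816729/336005352900 in ≈ 1.416 in

NRCS table: small grain, straight row, good condition, soil group A → CN(II) = 63
Dry (AMC I): CN(I) = 4.2·63/(10 − 0.058·63) = (1323/5)/(3173/500) = 132300/3173 ≈ 41.696
Max retention: S = 1000/(132300/3173) − 10 = 18500/1323 in (≈ 13.983 in)
Ia = 0.2S: 0.2·13.983 = 2.797 in (exactly 3700/1323)
Since P=8.010 > Ia=2.797: effective rainfall P−Ia = 689723/132300 in
Runoff Q = (P−Ia)²/(P−Ia+S) = (5.213)²/(5.213+13.983) = 475717816729/336005352900 ≈ 1.416 in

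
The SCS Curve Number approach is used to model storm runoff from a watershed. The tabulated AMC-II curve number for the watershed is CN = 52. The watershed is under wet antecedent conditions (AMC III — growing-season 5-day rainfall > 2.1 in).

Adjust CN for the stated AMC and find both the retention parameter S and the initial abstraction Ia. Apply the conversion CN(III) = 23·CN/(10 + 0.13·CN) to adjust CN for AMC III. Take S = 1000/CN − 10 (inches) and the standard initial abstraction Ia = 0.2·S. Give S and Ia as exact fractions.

S = 1200/299 in ≈ 4.013 in; Ia = 240/299 in ≈ 0.803 in

Wet (AMC III): CN(III) = 23·52/(10 + 0.13·52) = 1196/(419/25) = 29900/419 ≈ 71.360
Retention S: 1000/CN − 10 with CN=71.360 → S = 1200/299 ≈ 4.013 in
Ia = 0.2·(1200/299) = 240/299 in ≈ 0.803 in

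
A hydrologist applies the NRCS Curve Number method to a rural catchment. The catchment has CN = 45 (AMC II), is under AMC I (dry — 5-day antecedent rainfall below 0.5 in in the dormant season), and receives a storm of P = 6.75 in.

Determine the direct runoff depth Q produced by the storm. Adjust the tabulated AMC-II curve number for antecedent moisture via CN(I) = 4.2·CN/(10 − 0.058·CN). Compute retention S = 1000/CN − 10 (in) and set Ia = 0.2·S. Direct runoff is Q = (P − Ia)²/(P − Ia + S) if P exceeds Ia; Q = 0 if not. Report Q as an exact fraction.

Adjust CN=45 to AMC I: 4.2·45/(10 − 0.058·45) → 189 ÷ (739/100) = 18900/739 ≈ 25.575
Max retention: S = 1000/(18900/739) − 10 = 5500/189 in (≈ 29.101 in)
Ia = 0.2·(5500/189) = 1100/189 in ≈ 5.820 in
P − Ia = 6.750 − 5.820 = 703/756 ≈ 0.930 in (> 0, runoff occurs)
Runoff Q = (P−Ia)²/(P−Ia+S) = (0.930)²/(0.930+29.101) = 494209/17163468 ≈ 0.029 in

Q = 494209/17163468 in ≈ 0.029 in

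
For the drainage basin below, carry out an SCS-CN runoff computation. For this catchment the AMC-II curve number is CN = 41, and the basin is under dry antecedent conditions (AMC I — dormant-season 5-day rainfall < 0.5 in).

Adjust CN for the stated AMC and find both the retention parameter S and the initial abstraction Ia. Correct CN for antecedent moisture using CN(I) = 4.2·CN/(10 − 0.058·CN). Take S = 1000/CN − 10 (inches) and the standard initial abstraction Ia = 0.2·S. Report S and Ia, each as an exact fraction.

S = 29500/861 in ≈ 34.262 in; Ia = 5900/861 in ≈ 6.852 in

Dry (AMC I): CN(I) = 4.2·41/(10 − 0.058·41) = (861/5)/(3811/500) = 86100/3811 ≈ 22.592
Max retention: S = 1000/(86100/3811) − 10 = 29500/861 in (≈ 34.262 in)
Ia = 0.2·(29500/861) = 5900/861 in ≈ 6.852 in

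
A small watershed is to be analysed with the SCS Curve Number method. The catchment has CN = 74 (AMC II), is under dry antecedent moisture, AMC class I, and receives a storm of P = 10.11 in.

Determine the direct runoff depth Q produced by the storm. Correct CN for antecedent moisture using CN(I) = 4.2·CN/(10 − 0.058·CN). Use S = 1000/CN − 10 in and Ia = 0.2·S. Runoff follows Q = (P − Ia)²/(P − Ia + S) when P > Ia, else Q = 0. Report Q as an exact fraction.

Q = 429741869209/101441001900 in ≈ 4.236 in

CN(I) from CN(II)=74: (4.2·74)/(10 − 0.058·74) = 77700/1427 ≈ 54.450
Retention S: 1000/CN − 10 with CN=54.450 → S = 6500/777 ≈ 8.366 in
Ia = 0.2·(6500/777) = 1300/777 in ≈ 1.673 in
Excess rainfall: 10.110 − 1.673 = 8.437 in; P > Ia so Q > 0
Q: (655547/77700)² ÷ (1305547/77700) = 429741869209/101441001900 in (≈ 4.236 in)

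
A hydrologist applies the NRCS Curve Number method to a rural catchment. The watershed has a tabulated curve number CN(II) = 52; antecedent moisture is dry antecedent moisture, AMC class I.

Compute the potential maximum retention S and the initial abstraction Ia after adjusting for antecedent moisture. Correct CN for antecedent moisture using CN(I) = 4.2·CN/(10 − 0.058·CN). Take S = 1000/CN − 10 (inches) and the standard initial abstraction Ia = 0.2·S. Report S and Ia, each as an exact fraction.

S = 2000/91 in ≈ 21.978 in; Ia = 400/91 in ≈ 4.396 in

Dry (AMC I): CN(I) = 4.2·52/(10 − 0.058·52) = (1092/5)/(873/125) = 9100/291 ≈ 31.271
S = 1000/(9100/291) − 10 = 2000/91 in ≈ 21.978 in
Ia = 0.2S: 0.2·21.978 = 4.396 in (exactly 400/91)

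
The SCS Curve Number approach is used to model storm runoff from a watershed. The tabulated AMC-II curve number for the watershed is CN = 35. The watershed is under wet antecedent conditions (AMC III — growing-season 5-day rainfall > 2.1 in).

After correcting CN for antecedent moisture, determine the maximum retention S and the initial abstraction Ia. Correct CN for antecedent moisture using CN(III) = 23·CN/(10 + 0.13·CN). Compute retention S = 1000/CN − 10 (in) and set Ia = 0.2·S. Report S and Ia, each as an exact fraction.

Wet (AMC III): CN(III) = 23·35/(10 + 0.13·35) = 805/(291/20) = 16100/291 ≈ 55.326
Max retention: S = 1000/(16100/291) − 10 = 1300/161 in (≈ 8.075 in)
Ia = 0.2·(1300/161) = 260/161 in ≈ 1.615 in

S = 1300/161 in ≈ 8.075 in; Ia = 260/161 in ≈ 1.615 in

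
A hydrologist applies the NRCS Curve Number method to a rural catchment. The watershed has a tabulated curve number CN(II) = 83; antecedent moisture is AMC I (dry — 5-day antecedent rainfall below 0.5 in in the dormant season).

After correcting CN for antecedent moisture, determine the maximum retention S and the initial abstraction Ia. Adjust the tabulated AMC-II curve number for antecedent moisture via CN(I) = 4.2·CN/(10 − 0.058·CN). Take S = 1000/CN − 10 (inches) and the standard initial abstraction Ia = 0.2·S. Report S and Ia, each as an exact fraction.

Adjust CN=83 to AMC I: 4.2·83/(10 − 0.058·83) → (1743/5) ÷ (2593/500) = 174300/2593 ≈ 67.219
S = 1000/(174300/2593) − 10 = 8500/1743 in ≈ 4.877 in
Ia = 0.2S: 0.2·4.877 = 0.975 in (exactly 1700/1743)

S = 8500/1743 in ≈ 4.877 in; Ia = 1700/1743 in ≈ 0.975 in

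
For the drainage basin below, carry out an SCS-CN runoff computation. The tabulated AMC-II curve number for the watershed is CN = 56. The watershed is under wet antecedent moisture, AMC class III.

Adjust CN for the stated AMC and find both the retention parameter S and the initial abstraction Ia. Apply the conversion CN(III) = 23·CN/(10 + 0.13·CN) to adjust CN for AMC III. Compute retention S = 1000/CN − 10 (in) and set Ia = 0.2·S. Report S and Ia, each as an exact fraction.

S = 550/161 in ≈ 3.416 in; Ia = 110/161 in ≈ 0.683 in

Wet (AMC III): CN(III) = 23·56/(10 + 0.13·56) = 1288/(432/25) = 4025/54 ≈ 74.537
S = 1000/(4025/54) − 10 = 550/161 in ≈ 3.416 in
Ia = 0.2·(550/161) = 110/161 in ≈ 0.683 in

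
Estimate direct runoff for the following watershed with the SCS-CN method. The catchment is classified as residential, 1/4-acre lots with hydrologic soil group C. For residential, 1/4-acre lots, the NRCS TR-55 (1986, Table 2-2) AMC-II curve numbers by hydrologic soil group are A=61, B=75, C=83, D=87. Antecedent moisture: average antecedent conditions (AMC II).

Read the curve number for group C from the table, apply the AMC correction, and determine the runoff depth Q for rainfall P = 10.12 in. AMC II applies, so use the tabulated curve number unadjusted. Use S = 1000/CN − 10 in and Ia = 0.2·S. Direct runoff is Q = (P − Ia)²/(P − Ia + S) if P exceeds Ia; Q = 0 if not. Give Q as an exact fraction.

Q = 405982201/50627925 in ≈ 8.019 in

NRCS table: residential, 1/4-acre lots, soil group C → CN(II) = 83
AMC II — tabulated CN = 83 applies directly.
Retention S: 1000/CN − 10 with CN=83.000 → S = 170/83 ≈ 2.048 in
Initial abstraction Ia = S/5 = (170/83)/5 = 34/83 ≈ 0.410 in
P − Ia = 10.120 − 0.410 = 20149/2075 ≈ 9.710 in (> 0, runoff occurs)
Q: (20149/2075)² ÷ (24399/2075) = 405982201/50627925 in (≈ 8.019 in)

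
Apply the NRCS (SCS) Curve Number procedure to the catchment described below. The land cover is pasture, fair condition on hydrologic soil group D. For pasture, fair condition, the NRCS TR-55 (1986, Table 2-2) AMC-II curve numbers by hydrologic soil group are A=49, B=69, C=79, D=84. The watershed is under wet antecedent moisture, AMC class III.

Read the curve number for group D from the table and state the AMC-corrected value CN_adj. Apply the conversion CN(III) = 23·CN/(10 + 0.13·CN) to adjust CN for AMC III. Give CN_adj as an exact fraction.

CN_adj = 48300/523 ≈ 92.352

NRCS table: pasture, fair condition, soil group D → CN(II) = 84
Adjust CN=84 to AMC III: 23·84/(10 + 0.13·84) → 1932 ÷ (523/25) = 48300/523 ≈ 92.352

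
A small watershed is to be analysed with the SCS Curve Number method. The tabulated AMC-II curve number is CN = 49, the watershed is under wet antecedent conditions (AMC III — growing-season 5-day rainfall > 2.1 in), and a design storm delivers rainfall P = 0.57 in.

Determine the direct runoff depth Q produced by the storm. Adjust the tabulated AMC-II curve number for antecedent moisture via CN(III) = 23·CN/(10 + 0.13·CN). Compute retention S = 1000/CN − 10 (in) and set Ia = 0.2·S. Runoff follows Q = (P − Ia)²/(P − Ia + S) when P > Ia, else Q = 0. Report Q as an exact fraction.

Wet (AMC III): CN(III) = 23·49/(10 + 0.13·49) = 1127/(1637/100) = 112700/1637 ≈ 68.845
S = 1000/(112700/1637) − 10 = 5100/1127 in ≈ 4.525 in
Ia = 0.2·(5100/1127) = 1020/1127 in ≈ 0.905 in
P = 0.570 ≤ Ia = 0.905 in: entire storm abstracted, Q = 0.

Q = 0 in ≈ 0.000 in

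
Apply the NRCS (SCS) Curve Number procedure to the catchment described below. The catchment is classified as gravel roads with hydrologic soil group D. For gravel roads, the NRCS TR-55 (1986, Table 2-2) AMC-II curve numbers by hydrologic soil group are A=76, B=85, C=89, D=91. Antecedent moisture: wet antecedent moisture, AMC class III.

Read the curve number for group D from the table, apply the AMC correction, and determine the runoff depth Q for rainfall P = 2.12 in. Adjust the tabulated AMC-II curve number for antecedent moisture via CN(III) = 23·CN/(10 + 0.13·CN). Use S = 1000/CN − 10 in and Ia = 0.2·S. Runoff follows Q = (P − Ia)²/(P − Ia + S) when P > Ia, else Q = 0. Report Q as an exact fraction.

NRCS table: gravel roads, soil group D → CN(II) = 91
Adjust CN=91 to AMC III: 23·91/(10 + 0.13·91) → 2093 ÷ (2183/100) = 209300/2183 ≈ 95.877
Retention S: 1000/CN − 10 with CN=95.877 → S = 900/2093 ≈ 0.430 in
Ia = 0.2S: 0.2·0.430 = 0.086 in (exactly 180/2093)
Excess rainfall: 2.120 − 0.086 = 2.034 in; P > Ia so Q > 0
Q: (106429/52325)² ÷ (128929/52325) = 11327132041/6746209925 in (≈ 1.679 in)

Q = 11327132041/6746209925 in ≈ 1.679 in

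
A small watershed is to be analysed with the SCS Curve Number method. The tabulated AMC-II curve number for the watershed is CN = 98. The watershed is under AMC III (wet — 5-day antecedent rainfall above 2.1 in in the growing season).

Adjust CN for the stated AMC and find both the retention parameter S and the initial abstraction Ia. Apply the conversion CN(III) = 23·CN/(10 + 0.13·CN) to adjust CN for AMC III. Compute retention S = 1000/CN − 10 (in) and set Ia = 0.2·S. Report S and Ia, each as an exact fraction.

S = 100/1127 in ≈ 0.089 in; Ia = 20/1127 in ≈ 0.018 in

CN(III) from CN(II)=98: (23·98)/(10 + 0.13·98) = 112700/1137 ≈ 99.120
S = 1000/(112700/1137) − 10 = 100/1127 in ≈ 0.089 in
Ia = 0.2·(100/1127) = 20/1127 in ≈ 0.018 in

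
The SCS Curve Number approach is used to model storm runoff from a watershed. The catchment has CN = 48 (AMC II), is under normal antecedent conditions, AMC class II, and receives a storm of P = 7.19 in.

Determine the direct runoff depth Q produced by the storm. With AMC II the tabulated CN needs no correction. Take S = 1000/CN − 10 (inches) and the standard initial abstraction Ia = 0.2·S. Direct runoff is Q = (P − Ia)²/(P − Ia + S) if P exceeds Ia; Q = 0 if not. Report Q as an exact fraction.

Q = 2271049/1427100 in ≈ 1.591 in

AMC II — tabulated CN = 48 applies directly.
Retention S: 1000/CN − 10 with CN=48.000 → S = 65/6 ≈ 10.833 in
Ia = 0.2·(65/6) = 13/6 in ≈ 2.167 in
Excess rainfall: 7.190 − 2.167 = 5.023 in; P > Ia so Q > 0
Runoff Q = (P−Ia)²/(P−Ia+S) = (5.023)²/(5.023+10.833) = 2271049/1427100 ≈ 1.591 in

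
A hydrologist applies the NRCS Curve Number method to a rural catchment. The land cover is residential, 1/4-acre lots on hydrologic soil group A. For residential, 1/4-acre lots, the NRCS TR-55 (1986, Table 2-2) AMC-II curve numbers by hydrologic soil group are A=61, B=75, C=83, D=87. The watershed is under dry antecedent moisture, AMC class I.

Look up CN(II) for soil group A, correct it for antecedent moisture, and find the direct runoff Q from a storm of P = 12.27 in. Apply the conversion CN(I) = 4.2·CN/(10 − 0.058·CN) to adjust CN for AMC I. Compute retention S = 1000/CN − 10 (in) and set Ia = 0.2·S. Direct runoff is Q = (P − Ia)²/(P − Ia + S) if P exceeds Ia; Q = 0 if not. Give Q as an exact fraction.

Q = 155180057041/44575768300 in ≈ 3.481 in

NRCS table: residential, 1/4-acre lots, soil group A → CN(II) = 61
Adjust CN=61 to AMC I: 4.2·61/(10 − 0.058·61) → (1281/5) ÷ (3231/500) = 42700/1077 ≈ 39.647
Max retention: S = 1000/(42700/1077) − 10 = 6500/427 in (≈ 15.222 in)
Initial abstraction Ia = S/5 = (6500/427)/5 = 1300/427 ≈ 3.044 in
Excess rainfall: 12.270 − 3.044 = 9.226 in; P > Ia so Q > 0
Q: (393929/42700)² ÷ (1043929/42700) = 155180057041/44575768300 in (≈ 3.481 in)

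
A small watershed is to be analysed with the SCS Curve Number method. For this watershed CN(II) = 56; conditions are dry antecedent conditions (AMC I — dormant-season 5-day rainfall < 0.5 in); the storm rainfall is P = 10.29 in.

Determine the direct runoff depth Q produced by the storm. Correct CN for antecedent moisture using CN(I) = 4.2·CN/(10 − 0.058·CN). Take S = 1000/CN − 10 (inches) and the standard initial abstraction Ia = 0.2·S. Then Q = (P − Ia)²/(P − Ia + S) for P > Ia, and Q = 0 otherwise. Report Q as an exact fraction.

Adjust CN=56 to AMC I: 4.2·56/(10 − 0.058·56) → (1176/5) ÷ (844/125) = 7350/211 ≈ 34.834
S = 1000/(7350/211) − 10 = 2750/147 in ≈ 18.707 in
Ia = 0.2·(2750/147) = 550/147 in ≈ 3.741 in
Since P=10.290 > Ia=3.741: effective rainfall P−Ia = 96263/14700 in
Q = (96263/14700)²/((96263/14700) + 2750/147) = (9266565169/216090000)/(371263/14700) = 9266565169/5457566100 in ≈ 1.698 in

Q = 9266565169/5457566100 in ≈ 1.698 in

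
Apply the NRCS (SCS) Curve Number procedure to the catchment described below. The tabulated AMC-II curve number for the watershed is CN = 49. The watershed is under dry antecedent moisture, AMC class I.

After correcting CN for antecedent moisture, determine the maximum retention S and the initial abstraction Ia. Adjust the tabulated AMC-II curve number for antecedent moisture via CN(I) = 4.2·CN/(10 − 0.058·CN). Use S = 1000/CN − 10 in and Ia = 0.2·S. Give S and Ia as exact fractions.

S = 8500/343 in ≈ 24.781 in; Ia = 1700/343 in ≈ 4.956 in

CN(I) from CN(II)=49: (4.2·49)/(10 − 0.058·49) = 34300/1193 ≈ 28.751
S = 1000/(34300/1193) − 10 = 8500/343 in ≈ 24.781 in
Ia = 0.2·(8500/343) = 1700/343 in ≈ 4.956 in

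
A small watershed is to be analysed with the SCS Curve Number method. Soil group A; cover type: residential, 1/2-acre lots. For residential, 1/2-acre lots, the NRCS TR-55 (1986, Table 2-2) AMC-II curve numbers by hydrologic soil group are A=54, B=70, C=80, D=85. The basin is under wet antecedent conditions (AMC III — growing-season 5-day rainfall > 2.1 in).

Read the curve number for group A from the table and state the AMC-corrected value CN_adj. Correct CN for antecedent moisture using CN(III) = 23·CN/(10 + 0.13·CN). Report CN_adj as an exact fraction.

NRCS table: residential, 1/2-acre lots, soil group A → CN(II) = 54
Wet (AMC III): CN(III) = 23·54/(10 + 0.13·54) = 1242/(851/50) = 2700/37 ≈ 72.973

CN_adj = 2700/37 ≈ 72.973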